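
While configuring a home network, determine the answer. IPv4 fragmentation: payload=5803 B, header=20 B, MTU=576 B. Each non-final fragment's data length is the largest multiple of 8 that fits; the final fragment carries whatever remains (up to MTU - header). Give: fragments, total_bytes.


Max data per non-final fragment = floor((MTU - header)/8)*8 = floor((576 - 20)/8)*8 = floor(556/8)*8 = 552 B
Final fragment needs no 8-byte alignment: it can carry up to MTU - header = 556 B
Non-final fragments needed = ceil((payload - 556) / 552) = ceil(5247/552) = ceil(9.5054) = 10
Number of fragments = 10 + 1 = 11
Fragment sizes (data): 10 * 552 B + 283 B (last, 283 <= 556 OK)
Total bytes sent = payload + n_frags * header = 5803 + 11*20 = 5803 + 220 = 6023 B

11, 6023


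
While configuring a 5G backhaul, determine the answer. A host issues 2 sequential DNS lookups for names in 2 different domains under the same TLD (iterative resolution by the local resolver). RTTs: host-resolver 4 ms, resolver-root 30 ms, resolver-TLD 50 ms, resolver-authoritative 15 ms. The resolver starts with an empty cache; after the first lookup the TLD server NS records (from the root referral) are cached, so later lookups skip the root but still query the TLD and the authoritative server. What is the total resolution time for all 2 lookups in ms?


Lookup 1 (cold cache): local + root + TLD + auth = 4 + 30 + 50 + 15 = 99 ms
Lookups 2..2 (TLD NS cached -> skip root; new domain -> still ask TLD and auth): local + TLD + auth = 4 + 50 + 15 = 69 ms each
Remaining 1 lookups: 1 * 69 = 69 ms
Total = 99 + 69 = 168 ms

168


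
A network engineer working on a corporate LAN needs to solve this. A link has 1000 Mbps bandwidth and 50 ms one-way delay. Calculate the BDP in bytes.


Given: bandwidth = 1000 Mbps, delay = 50 ms
BDP in bits = 1000 * 10^6 * 50 / 1000
BDP in bits = 50000000
BDP in bytes = 50000000 / 8 = 6250000

6250000


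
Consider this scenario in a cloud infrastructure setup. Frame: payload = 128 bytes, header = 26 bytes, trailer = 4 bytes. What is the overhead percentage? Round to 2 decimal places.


Given: payload = 128 B, header = 26 B, trailer = 4 B
Overhead bytes = header + trailer = 26 + 4 = 30
Total frame = payload + overhead = 128 + 30 = 158
Overhead % = 30 / 158 * 100 = 18.9873% -> 18.99% (2 dp)

18.99


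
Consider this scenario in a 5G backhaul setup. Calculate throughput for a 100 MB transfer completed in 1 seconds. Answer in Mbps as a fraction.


Given: file = 100 MB, time = 1 s
File in Mb = 100 * 8 = 800 Mb
Throughput = 800 / 1 Mbps
Throughput = 800 Mbps

800


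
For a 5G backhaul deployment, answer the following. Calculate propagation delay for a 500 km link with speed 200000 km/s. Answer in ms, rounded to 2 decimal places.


Given: distance = 500 km, speed = 200000 km/s
Delay = distance / speed = 500 / 200000 seconds
Delay in ms = 500 * 1000 / 200000
Delay = 2.5000 ms
Rounded to 2 dp = 2.50 ms

2.50


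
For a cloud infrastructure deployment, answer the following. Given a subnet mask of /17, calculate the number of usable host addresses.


Given: subnet mask /17
Host bits = 32 - 17 = 15
Total addresses = 2^15 = 32768
Usable hosts = 32768 - 2 (network + broadcast) = 32766

32766


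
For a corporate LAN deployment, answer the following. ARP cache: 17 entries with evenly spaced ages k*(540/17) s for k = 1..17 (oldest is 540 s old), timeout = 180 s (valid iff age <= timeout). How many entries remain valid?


Ages are k * 540/17 s for k = 1..17 (spacing = 31.7647 s).
Entry k is valid iff k * 540/17 <= 180 iff k <= 17 * 180 / 540 = 5.6667
n_valid = floor(5.6667) = 5
(n_stale = 17 - 5 = 12)

5


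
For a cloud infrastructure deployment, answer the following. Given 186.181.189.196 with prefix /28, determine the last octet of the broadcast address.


Given: IP = 186.181.189.196, prefix = /28
Host bits = 32 - 28 = 4
Network last octet = 196 AND mask = 192
Host part size = 2^4 - 1 = 15
Broadcast last octet = 192 OR 15 = 207

207


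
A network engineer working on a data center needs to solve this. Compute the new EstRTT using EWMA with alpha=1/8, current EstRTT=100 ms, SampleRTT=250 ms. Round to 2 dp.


Given: EstRTT = 100 ms, SampleRTT = 250 ms, alpha = 1/8
New EstRTT = (1 - alpha) * EstRTT + alpha * SampleRTT
(7/8) * 100 = 87.5
(1/8) * 250 = 31.25
New EstRTT = 87.5 + 31.25 = 118.75 ms -> 118.75 ms (2 dp)

118.75


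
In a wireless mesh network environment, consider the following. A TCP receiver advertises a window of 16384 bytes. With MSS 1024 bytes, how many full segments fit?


Given: RWND = 16384 bytes, MSS = 1024 bytes
Full segments = floor(RWND / MSS)
Full segments = floor(16384 / 1024)
Full segments = floor(16.0) = 16

16


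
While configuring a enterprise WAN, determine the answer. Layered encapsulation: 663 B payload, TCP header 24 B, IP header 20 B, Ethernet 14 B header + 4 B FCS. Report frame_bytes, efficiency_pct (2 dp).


TCP segment = 663 + 24 = 687 B
IP packet = 687 + 20 = 707 B
Ethernet frame = 707 + 14 + 4 = 725 B
Efficiency = app / frame = 663 / 725 = 0.914483 = 91.4483% -> 91.45% (2 dp)

725, 91.45


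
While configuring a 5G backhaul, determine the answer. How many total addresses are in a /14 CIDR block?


Given: CIDR prefix /14
Host bits = 32 - 14 = 18
Total addresses = 2^18 = 262144

262144


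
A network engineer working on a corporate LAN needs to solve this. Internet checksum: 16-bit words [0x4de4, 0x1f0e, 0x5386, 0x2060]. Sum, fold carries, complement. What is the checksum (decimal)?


Given words: [0x4de4, 0x1f0e, 0x5386, 0x2060]
Step 1: Sum all words
Raw sum = 19940 + 7950 + 21382 + 8288 = 57560
One's complement = ~57560 & 0xFFFF = 7975

7975


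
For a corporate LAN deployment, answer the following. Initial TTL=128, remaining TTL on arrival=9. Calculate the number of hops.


Given: initial TTL = 128, received TTL = 9
Hops = initial TTL - received TTL
Hops = 128 - 9 = 119

119


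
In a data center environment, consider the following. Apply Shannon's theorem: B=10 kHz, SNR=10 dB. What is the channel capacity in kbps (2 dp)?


Given: B = 10 kHz, SNR = 10 dB
SNR linear = 10^(10/10) = 10
1 + SNR = 11
log2(11) = 3.4594316186
C = 10 * 1000 * 3.4594316186 = 34594.3162 bps
C = 34.594316 kbps -> 34.59 kbps (2 dp)

34.59


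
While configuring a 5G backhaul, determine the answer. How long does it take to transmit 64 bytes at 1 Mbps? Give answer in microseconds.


Given: packet = 64 bytes, bandwidth = 1 Mbps
Packet in bits = 64 * 8 = 512 bits
Bandwidth = 1 * 10^6 = 1000000 bps
Time = 512 / 1000000 seconds
Time in us = 512 * 10^6 / 1000000 = 512

512


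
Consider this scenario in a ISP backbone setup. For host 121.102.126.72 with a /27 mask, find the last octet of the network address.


Given: IP = 121.102.126.72, prefix = /27
Subnet mask = 255.255.255.224
Last octet of IP: 72
Last octet of mask: 224
Network last octet = 72 AND 224 = 64

64


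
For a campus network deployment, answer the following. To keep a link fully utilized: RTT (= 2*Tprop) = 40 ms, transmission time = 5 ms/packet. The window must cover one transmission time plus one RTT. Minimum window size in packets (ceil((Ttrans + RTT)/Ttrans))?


Given: Ttrans = 5 ms, RTT = 40 ms (= 2 * Tprop, Tprop = 20 ms)
Time until first ACK returns = Ttrans + RTT = 5 + 40 = 45 ms
Need W * Ttrans >= Ttrans + RTT  ->  W >= (Ttrans + RTT) / Ttrans
(Ttrans + RTT) / Ttrans = 45 / 5 = 9
W_min = ceil(9) = 9

9


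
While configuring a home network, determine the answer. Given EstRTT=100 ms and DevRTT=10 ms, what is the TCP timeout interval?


Given: EstRTT = 100 ms, DevRTT = 10 ms
Timeout = EstRTT + 4 * DevRTT
4 * DevRTT = 4 * 10 = 40
Timeout = 100 + 40 = 140 ms

140


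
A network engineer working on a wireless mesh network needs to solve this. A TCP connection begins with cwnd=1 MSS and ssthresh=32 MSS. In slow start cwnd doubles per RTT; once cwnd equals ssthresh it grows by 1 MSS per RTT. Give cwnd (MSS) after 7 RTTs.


RTT 0: cwnd = 1 MSS (initial)
RTT 1: cwnd = 2 MSS (slow start, doubled)
RTT 2: cwnd = 4 MSS (slow start, doubled)
RTT 3: cwnd = 8 MSS (slow start, doubled)
RTT 4: cwnd = 16 MSS (slow start, doubled)
RTT 5: cwnd = 32 MSS (slow start, doubled)
RTT 6: cwnd = 33 MSS (congestion avoidance, +1)
RTT 7: cwnd = 34 MSS (congestion avoidance, +1)

34


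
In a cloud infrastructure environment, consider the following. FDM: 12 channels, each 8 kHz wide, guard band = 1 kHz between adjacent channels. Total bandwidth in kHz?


Given: 12 channels, 8 kHz each, guard = 1 kHz
Channel bandwidth = 12 * 8 = 96 kHz
Guard bands = 11 gaps * 1 kHz = 11 kHz
Total = 96 + 11 = 107 kHz

107


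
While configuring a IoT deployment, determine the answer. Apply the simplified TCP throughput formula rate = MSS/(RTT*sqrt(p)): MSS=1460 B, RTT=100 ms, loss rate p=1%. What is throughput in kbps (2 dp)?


Given: MSS = 1460 bytes, RTT = 100 ms, loss = 1%
RTT in seconds = 100 / 1000 = 0.1
Loss rate = 1% = 0.01
sqrt(loss) = sqrt(0.01) = 0.1
Throughput (bytes/s) = 1460 / (0.1 * 0.1) = 146000.0000
Throughput (kbps) = 146000.0000 * 8 / 1000 = 1168.000000 -> 1168.00 kbps (2 dp)

1168.00


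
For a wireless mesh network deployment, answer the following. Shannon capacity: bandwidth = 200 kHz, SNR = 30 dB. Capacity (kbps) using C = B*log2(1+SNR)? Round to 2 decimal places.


Given: B = 200 kHz, SNR = 30 dB
SNR linear = 10^(30/10) = 1000
1 + SNR = 1001
log2(1001) = 9.9672262588
C = 200 * 1000 * 9.9672262588 = 1993445.2518 bps
C = 1993.445252 kbps -> 1993.45 kbps (2 dp)

1993.45


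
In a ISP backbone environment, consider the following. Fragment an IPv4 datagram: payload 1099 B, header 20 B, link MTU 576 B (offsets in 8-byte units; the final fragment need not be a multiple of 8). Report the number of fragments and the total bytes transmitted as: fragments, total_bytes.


Max data per non-final fragment = floor((MTU - header)/8)*8 = floor((576 - 20)/8)*8 = floor(556/8)*8 = 552 B
Final fragment needs no 8-byte alignment: it can carry up to MTU - header = 556 B
Non-final fragments needed = ceil((payload - 556) / 552) = ceil(543/552) = ceil(0.9837) = 1
Number of fragments = 1 + 1 = 2
Fragment sizes (data): 1 * 552 B + 547 B (last, 547 <= 556 OK)
Total bytes sent = payload + n_frags * header = 1099 + 2*20 = 1099 + 40 = 1139 B

2, 1139


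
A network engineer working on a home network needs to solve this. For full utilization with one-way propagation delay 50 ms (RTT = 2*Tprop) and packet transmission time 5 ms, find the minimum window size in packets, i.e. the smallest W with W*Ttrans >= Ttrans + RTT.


Given: Ttrans = 5 ms, RTT = 100 ms (= 2 * Tprop, Tprop = 50 ms)
Time until first ACK returns = Ttrans + RTT = 5 + 100 = 105 ms
Need W * Ttrans >= Ttrans + RTT  ->  W >= (Ttrans + RTT) / Ttrans
(Ttrans + RTT) / Ttrans = 105 / 5 = 21
W_min = ceil(21) = 21

21


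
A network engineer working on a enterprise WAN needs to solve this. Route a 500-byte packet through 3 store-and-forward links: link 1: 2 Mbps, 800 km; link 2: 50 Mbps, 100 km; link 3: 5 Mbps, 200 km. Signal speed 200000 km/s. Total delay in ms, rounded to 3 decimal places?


Packet = 500 bytes = 4000 bits. Store-and-forward: sum (t_trans + t_prop) per link.
Link 1: t_trans = 4000/(2*10^6) s = 2.0000 ms; t_prop = 800/200000 s = 4.0000 ms; subtotal = 6.0000 ms
Link 2: t_trans = 4000/(50*10^6) s = 0.0800 ms; t_prop = 100/200000 s = 0.5000 ms; subtotal = 0.5800 ms
Link 3: t_trans = 4000/(5*10^6) s = 0.8000 ms; t_prop = 200/200000 s = 1.0000 ms; subtotal = 1.8000 ms
End-to-end = 6.0000 + 0.5800 + 1.8000 = 8.3800 ms -> 8.380 ms (3 dp)

8.380


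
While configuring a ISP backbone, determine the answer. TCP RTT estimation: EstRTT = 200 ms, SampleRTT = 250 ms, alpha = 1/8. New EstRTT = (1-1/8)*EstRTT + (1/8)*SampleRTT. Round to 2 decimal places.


Given: EstRTT = 200 ms, SampleRTT = 250 ms, alpha = 1/8
New EstRTT = (1 - alpha) * EstRTT + alpha * SampleRTT
(7/8) * 200 = 175
(1/8) * 250 = 31.25
New EstRTT = 175 + 31.25 = 206.25 ms -> 206.25 ms (2 dp)

206.25


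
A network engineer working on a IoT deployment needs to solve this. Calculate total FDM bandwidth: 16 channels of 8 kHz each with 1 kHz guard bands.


Given: 16 channels, 8 kHz each, guard = 1 kHz
Channel bandwidth = 16 * 8 = 128 kHz
Guard bands = 15 gaps * 1 kHz = 15 kHz
Total = 128 + 15 = 143 kHz

143


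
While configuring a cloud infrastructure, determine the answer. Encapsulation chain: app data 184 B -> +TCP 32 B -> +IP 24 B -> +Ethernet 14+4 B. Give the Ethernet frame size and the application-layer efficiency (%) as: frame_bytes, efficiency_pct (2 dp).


TCP segment = 184 + 32 = 216 B
IP packet = 216 + 24 = 240 B
Ethernet frame = 240 + 14 + 4 = 258 B
Efficiency = app / frame = 184 / 258 = 0.713178 = 71.3178% -> 71.32% (2 dp)

258, 71.32


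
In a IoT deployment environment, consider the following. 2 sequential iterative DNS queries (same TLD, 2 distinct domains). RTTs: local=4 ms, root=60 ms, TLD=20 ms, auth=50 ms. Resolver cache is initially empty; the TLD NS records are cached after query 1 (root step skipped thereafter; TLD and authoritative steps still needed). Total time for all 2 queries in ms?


Lookup 1 (cold cache): local + root + TLD + auth = 4 + 60 + 20 + 50 = 134 ms
Lookups 2..2 (TLD NS cached -> skip root; new domain -> still ask TLD and auth): local + TLD + auth = 4 + 20 + 50 = 74 ms each
Remaining 1 lookups: 1 * 74 = 74 ms
Total = 134 + 74 = 208 ms

208


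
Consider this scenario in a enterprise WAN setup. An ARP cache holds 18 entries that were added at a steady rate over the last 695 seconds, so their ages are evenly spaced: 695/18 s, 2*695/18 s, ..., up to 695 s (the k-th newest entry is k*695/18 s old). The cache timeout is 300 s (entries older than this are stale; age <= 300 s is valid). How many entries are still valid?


Ages are k * 695/18 s for k = 1..18 (spacing = 38.6111 s).
Entry k is valid iff k * 695/18 <= 300 iff k <= 18 * 300 / 695 = 7.7698
n_valid = floor(7.7698) = 7
(n_stale = 18 - 7 = 11)

7


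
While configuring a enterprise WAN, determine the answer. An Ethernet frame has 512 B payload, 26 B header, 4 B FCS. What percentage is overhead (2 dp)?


Given: payload = 512 B, header = 26 B, trailer = 4 B
Overhead bytes = header + trailer = 26 + 4 = 30
Total frame = payload + overhead = 512 + 30 = 542
Overhead % = 30 / 542 * 100 = 5.5351% -> 5.54% (2 dp)

5.54


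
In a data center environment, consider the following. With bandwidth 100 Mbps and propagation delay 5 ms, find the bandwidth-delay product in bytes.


Given: bandwidth = 100 Mbps, delay = 5 ms
BDP in bits = 100 * 10^6 * 5 / 1000
BDP in bits = 500000
BDP in bytes = 500000 / 8 = 62500

62500


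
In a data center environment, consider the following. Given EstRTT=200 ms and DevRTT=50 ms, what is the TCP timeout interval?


Given: EstRTT = 200 ms, DevRTT = 50 ms
Timeout = EstRTT + 4 * DevRTT
4 * DevRTT = 4 * 50 = 200
Timeout = 200 + 200 = 400 ms

400


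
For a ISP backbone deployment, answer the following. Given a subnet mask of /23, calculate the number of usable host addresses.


Given: subnet mask /23
Host bits = 32 - 23 = 9
Total addresses = 2^9 = 512
Usable hosts = 512 - 2 (network + broadcast) = 510

510


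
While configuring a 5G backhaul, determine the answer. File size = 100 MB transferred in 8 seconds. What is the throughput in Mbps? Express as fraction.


Given: file = 100 MB, time = 8 s
File in Mb = 100 * 8 = 800 Mb
Throughput = 800 / 8 Mbps
Throughput = 100 Mbps

100


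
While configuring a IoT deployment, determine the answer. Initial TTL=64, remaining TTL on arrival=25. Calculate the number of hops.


Given: initial TTL = 64, received TTL = 25
Hops = initial TTL - received TTL
Hops = 64 - 25 = 39

39


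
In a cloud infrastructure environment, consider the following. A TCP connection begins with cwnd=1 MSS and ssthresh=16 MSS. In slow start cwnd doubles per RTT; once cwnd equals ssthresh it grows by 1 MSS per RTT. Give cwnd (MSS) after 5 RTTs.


RTT 0: cwnd = 1 MSS (initial)
RTT 1: cwnd = 2 MSS (slow start, doubled)
RTT 2: cwnd = 4 MSS (slow start, doubled)
RTT 3: cwnd = 8 MSS (slow start, doubled)
RTT 4: cwnd = 16 MSS (slow start, doubled)
RTT 5: cwnd = 17 MSS (congestion avoidance, +1)

17


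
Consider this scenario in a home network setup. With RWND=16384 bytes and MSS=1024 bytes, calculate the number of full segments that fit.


Given: RWND = 16384 bytes, MSS = 1024 bytes
Full segments = floor(RWND / MSS)
Full segments = floor(16384 / 1024)
Full segments = floor(16.0) = 16

16


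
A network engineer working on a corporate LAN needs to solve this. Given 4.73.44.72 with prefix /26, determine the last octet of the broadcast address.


Given: IP = 4.73.44.72, prefix = /26
Host bits = 32 - 26 = 6
Network last octet = 72 AND mask = 64
Host part size = 2^6 - 1 = 63
Broadcast last octet = 64 OR 63 = 127

127


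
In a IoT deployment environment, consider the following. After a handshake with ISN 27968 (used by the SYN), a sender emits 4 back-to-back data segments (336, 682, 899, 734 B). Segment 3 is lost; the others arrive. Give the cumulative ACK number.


SYN uses sequence number 27968; first data byte = ISN + 1 = 27969.
Segment 1: SEQ = 27969, len = 336 B, covers [27969, 28304]
Segment 2: SEQ = 28305, len = 682 B, covers [28305, 28986]
Segment 3: SEQ = 28987, len = 899 B, covers [28987, 29885] [LOST]
Segment 4: SEQ = 29886, len = 734 B, covers [29886, 30619]
In-order data received: bytes [27969, 28986] (segments 1..2).
Segment 3 missing -> gap begins at byte 28987; later segments buffered out of order.
Cumulative ACK = next expected in-order byte = 27969 + 336 + 682 = 28987

28987


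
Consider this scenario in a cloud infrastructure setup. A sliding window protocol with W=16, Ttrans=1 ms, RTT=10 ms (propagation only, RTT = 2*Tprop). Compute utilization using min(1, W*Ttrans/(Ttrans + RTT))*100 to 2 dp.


Given: W = 16, Ttrans = 1 ms, RTT = 10 ms (= 2 * Tprop, Tprop = 5 ms)
Cycle time = Ttrans + RTT = 1 + 10 = 11 ms (first packet sent until its ACK returns)
W * Ttrans = 16 * 1 = 16 ms of sending per cycle
W * Ttrans / (Ttrans + RTT) = 16 / 11 = 1.454545
U = min(1, 1.454545) = 1.000000
U% = 100.00%

100.00


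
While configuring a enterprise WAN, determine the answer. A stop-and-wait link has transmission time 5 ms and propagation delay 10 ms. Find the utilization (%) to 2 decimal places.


Given: Ttrans = 5 ms, Tprop = 10 ms
RTT = 2 * Tprop = 2 * 10 = 20 ms
U = Ttrans / (Ttrans + RTT)
U = 5 / (5 + 20)
U = 5 / 25 = 0.2
U% = 20.00%

20.00


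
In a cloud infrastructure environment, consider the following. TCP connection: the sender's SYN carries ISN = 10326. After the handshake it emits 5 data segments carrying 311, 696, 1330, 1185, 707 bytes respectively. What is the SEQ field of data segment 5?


The SYN occupies sequence number ISN = 10326, so the first data byte is ISN + 1 = 10327.
SEQ of data segment i = (ISN + 1) + sum of payload sizes of segments 1..i-1.
Segment 1: SEQ = 10327, payload = 311 bytes
Segment 2: SEQ = 10638, payload = 696 bytes
Segment 3: SEQ = 11334, payload = 1330 bytes
Segment 4: SEQ = 12664, payload = 1185 bytes
Segment 5: SEQ = 13849, payload = 707 bytes
SEQ of segment 5 = 10327 + 311 + 696 + 1330 + 1185 = 13849

13849


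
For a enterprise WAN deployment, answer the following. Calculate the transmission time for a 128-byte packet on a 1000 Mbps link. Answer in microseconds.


Given: packet = 128 bytes, bandwidth = 1000 Mbps
Packet in bits = 128 * 8 = 1024 bits
Bandwidth = 1000 * 10^6 = 1000000000 bps
Time = 1024 / 1000000000 seconds
Time in us = 1024 * 10^6 / 1000000000 = 1.024

1.024


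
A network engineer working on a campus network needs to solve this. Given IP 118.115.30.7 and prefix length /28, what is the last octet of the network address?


Given: IP = 118.115.30.7, prefix = /28
Subnet mask = 255.255.255.240
Last octet of IP: 7
Last octet of mask: 240
Network last octet = 7 AND 240 = 0

0


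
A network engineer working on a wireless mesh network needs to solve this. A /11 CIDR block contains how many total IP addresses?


Given: CIDR prefix /11
Host bits = 32 - 11 = 21
Total addresses = 2^21 = 2097152

2097152


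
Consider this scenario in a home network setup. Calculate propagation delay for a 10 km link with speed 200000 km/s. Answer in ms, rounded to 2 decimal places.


Given: distance = 10 km, speed = 200000 km/s
Delay = distance / speed = 10 / 200000 seconds
Delay in ms = 10 * 1000 / 200000
Delay = 0.0500 ms
Rounded to 2 dp = 0.05 ms

0.05


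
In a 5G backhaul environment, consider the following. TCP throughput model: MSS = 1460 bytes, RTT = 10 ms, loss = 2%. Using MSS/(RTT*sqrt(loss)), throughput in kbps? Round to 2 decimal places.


Given: MSS = 1460 bytes, RTT = 10 ms, loss = 2%
RTT in seconds = 10 / 1000 = 0.01
Loss rate = 2% = 0.02
sqrt(loss) = sqrt(0.02) = 0.141421356237
Throughput (bytes/s) = 1460 / (0.01 * 0.141421356237) = 1032375.9005
Throughput (kbps) = 1032375.9005 * 8 / 1000 = 8259.007204 -> 8259.01 kbps (2 dp)

8259.01


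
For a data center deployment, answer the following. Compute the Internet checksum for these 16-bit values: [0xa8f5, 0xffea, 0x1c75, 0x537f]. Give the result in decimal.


Given words: [0xa8f5, 0xffea, 0x1c75, 0x537f]
Step 1: Sum all words
Raw sum = 43253 + 65514 + 7285 + 21375 = 137427
Step 2: Fold carry: (6355 + 2) = 6357
One's complement = ~6357 & 0xFFFF = 59178

59178


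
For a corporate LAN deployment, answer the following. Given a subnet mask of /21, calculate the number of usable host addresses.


Given: subnet mask /21
Host bits = 32 - 21 = 11
Total addresses = 2^11 = 2048
Usable hosts = 2048 - 2 (network + broadcast) = 2046

2046


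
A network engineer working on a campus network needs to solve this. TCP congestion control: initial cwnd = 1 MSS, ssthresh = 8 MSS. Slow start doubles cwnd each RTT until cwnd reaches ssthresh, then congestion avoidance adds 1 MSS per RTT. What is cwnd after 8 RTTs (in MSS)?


RTT 0: cwnd = 1 MSS (initial)
RTT 1: cwnd = 2 MSS (slow start, doubled)
RTT 2: cwnd = 4 MSS (slow start, doubled)
RTT 3: cwnd = 8 MSS (slow start, doubled)
RTT 4: cwnd = 9 MSS (congestion avoidance, +1)
RTT 5: cwnd = 10 MSS (congestion avoidance, +1)
RTT 6: cwnd = 11 MSS (congestion avoidance, +1)
RTT 7: cwnd = 12 MSS (congestion avoidance, +1)
RTT 8: cwnd = 13 MSS (congestion avoidance, +1)

13


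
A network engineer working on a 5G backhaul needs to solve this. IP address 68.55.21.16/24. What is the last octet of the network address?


Given: IP = 68.55.21.16, prefix = /24
Subnet mask = 255.255.255.0
Last octet of IP: 16
Last octet of mask: 0
Network last octet = 16 AND 0 = 0

0


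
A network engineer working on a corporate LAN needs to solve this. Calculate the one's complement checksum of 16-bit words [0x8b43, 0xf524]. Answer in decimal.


Given words: [0x8b43, 0xf524]
Step 1: Sum all words
Raw sum = 35651 + 62756 = 98407
Step 2: Fold carry: (32871 + 1) = 32872
One's complement = ~32872 & 0xFFFF = 32663

32663


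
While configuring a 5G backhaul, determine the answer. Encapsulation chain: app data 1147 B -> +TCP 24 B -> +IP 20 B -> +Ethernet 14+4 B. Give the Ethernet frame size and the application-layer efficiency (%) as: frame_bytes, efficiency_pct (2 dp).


TCP segment = 1147 + 24 = 1171 B
IP packet = 1171 + 20 = 1191 B
Ethernet frame = 1191 + 14 + 4 = 1209 B
Efficiency = app / frame = 1147 / 1209 = 0.948718 = 94.8718% -> 94.87% (2 dp)

1209, 94.87


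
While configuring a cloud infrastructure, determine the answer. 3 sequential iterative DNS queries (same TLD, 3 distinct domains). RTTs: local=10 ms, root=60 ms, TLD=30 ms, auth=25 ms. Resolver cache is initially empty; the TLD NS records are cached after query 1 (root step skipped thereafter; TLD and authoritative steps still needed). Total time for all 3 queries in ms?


Lookup 1 (cold cache): local + root + TLD + auth = 10 + 60 + 30 + 25 = 125 ms
Lookups 2..3 (TLD NS cached -> skip root; new domain -> still ask TLD and auth): local + TLD + auth = 10 + 30 + 25 = 65 ms each
Remaining 2 lookups: 2 * 65 = 130 ms
Total = 125 + 130 = 255 ms

255


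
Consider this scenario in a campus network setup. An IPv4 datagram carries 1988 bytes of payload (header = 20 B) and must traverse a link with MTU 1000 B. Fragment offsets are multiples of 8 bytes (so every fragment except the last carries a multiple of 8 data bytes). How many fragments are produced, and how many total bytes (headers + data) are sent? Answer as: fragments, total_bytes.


Max data per non-final fragment = floor((MTU - header)/8)*8 = floor((1000 - 20)/8)*8 = floor(980/8)*8 = 976 B
Final fragment needs no 8-byte alignment: it can carry up to MTU - header = 980 B
Non-final fragments needed = ceil((payload - 980) / 976) = ceil(1008/976) = ceil(1.0328) = 2
Number of fragments = 2 + 1 = 3
Fragment sizes (data): 2 * 976 B + 36 B (last, 36 <= 980 OK)
Total bytes sent = payload + n_frags * header = 1988 + 3*20 = 1988 + 60 = 2048 B

3, 2048


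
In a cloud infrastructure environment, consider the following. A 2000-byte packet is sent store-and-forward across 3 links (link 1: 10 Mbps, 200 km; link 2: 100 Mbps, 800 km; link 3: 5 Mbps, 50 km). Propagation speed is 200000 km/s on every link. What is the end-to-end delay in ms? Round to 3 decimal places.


Packet = 2000 bytes = 16000 bits. Store-and-forward: sum (t_trans + t_prop) per link.
Link 1: t_trans = 16000/(10*10^6) s = 1.6000 ms; t_prop = 200/200000 s = 1.0000 ms; subtotal = 2.6000 ms
Link 2: t_trans = 16000/(100*10^6) s = 0.1600 ms; t_prop = 800/200000 s = 4.0000 ms; subtotal = 4.1600 ms
Link 3: t_trans = 16000/(5*10^6) s = 3.2000 ms; t_prop = 50/200000 s = 0.2500 ms; subtotal = 3.4500 ms
End-to-end = 2.6000 + 4.1600 + 3.4500 = 10.2100 ms -> 10.210 ms (3 dp)

10.210


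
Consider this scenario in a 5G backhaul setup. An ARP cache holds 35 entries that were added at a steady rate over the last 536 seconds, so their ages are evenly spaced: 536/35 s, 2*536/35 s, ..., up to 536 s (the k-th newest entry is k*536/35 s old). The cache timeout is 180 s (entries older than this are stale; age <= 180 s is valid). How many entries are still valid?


Ages are k * 536/35 s for k = 1..35 (spacing = 15.3143 s).
Entry k is valid iff k * 536/35 <= 180 iff k <= 35 * 180 / 536 = 11.7537
n_valid = floor(11.7537) = 11
(n_stale = 35 - 11 = 24)

11


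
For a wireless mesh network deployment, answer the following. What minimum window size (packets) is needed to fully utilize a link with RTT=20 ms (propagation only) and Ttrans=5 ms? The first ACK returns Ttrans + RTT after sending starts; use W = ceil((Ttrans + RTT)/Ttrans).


Given: Ttrans = 5 ms, RTT = 20 ms (= 2 * Tprop, Tprop = 10 ms)
Time until first ACK returns = Ttrans + RTT = 5 + 20 = 25 ms
Need W * Ttrans >= Ttrans + RTT  ->  W >= (Ttrans + RTT) / Ttrans
(Ttrans + RTT) / Ttrans = 25 / 5 = 5
W_min = ceil(5) = 5

5


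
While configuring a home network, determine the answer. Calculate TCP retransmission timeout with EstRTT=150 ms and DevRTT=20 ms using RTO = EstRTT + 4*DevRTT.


Given: EstRTT = 150 ms, DevRTT = 20 ms
Timeout = EstRTT + 4 * DevRTT
4 * DevRTT = 4 * 20 = 80
Timeout = 150 + 80 = 230 ms

230


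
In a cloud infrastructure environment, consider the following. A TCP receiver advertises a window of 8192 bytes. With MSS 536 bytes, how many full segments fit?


Given: RWND = 8192 bytes, MSS = 536 bytes
Full segments = floor(RWND / MSS)
Full segments = floor(8192 / 536)
Full segments = floor(15.2836) = 15

15


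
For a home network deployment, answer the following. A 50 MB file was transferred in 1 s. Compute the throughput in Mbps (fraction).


Given: file = 50 MB, time = 1 s
File in Mb = 50 * 8 = 400 Mb
Throughput = 400 / 1 Mbps
Throughput = 400 Mbps

400


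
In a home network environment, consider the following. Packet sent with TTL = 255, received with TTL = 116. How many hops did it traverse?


Given: initial TTL = 255, received TTL = 116
Hops = initial TTL - received TTL
Hops = 255 - 116 = 139

139


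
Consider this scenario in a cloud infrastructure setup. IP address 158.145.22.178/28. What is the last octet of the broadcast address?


Given: IP = 158.145.22.178, prefix = /28
Host bits = 32 - 28 = 4
Network last octet = 178 AND mask = 176
Host part size = 2^4 - 1 = 15
Broadcast last octet = 176 OR 15 = 191

191


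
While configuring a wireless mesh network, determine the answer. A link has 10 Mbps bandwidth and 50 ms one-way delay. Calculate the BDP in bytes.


Given: bandwidth = 10 Mbps, delay = 50 ms
BDP in bits = 10 * 10^6 * 50 / 1000
BDP in bits = 500000
BDP in bytes = 500000 / 8 = 62500

62500


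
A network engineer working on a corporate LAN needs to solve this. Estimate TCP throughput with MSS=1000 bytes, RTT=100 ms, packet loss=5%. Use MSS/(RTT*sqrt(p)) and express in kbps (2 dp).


Given: MSS = 1000 bytes, RTT = 100 ms, loss = 5%
RTT in seconds = 100 / 1000 = 0.1
Loss rate = 5% = 0.05
sqrt(loss) = sqrt(0.05) = 0.223606797750
Throughput (bytes/s) = 1000 / (0.1 * 0.223606797750) = 44721.3595
Throughput (kbps) = 44721.3595 * 8 / 1000 = 357.770876 -> 357.77 kbps (2 dp)

357.77


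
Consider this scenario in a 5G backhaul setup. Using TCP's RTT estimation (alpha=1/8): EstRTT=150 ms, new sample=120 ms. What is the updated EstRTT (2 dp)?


Given: EstRTT = 150 ms, SampleRTT = 120 ms, alpha = 1/8
New EstRTT = (1 - alpha) * EstRTT + alpha * SampleRTT
(7/8) * 150 = 131.25
(1/8) * 120 = 15
New EstRTT = 131.25 + 15 = 146.25 ms -> 146.25 ms (2 dp)

146.25


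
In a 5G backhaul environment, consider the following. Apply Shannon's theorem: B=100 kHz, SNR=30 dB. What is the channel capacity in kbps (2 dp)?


Given: B = 100 kHz, SNR = 30 dB
SNR linear = 10^(30/10) = 1000
1 + SNR = 1001
log2(1001) = 9.9672262588
C = 100 * 1000 * 9.9672262588 = 996722.6259 bps
C = 996.722626 kbps -> 996.72 kbps (2 dp)

996.72


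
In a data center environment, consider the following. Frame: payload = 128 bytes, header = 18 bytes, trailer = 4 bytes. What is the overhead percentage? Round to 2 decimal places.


Given: payload = 128 B, header = 18 B, trailer = 4 B
Overhead bytes = header + trailer = 18 + 4 = 22
Total frame = payload + overhead = 128 + 22 = 150
Overhead % = 22 / 150 * 100 = 14.6667% -> 14.67% (2 dp)

14.67


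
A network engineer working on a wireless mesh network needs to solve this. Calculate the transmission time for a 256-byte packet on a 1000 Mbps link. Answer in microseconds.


Given: packet = 256 bytes, bandwidth = 1000 Mbps
Packet in bits = 256 * 8 = 2048 bits
Bandwidth = 1000 * 10^6 = 1000000000 bps
Time = 2048 / 1000000000 seconds
Time in us = 2048 * 10^6 / 1000000000 = 2.048

2.048


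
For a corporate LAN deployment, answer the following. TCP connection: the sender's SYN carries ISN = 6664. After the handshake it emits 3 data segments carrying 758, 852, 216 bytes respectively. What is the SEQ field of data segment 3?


The SYN occupies sequence number ISN = 6664, so the first data byte is ISN + 1 = 6665.
SEQ of data segment i = (ISN + 1) + sum of payload sizes of segments 1..i-1.
Segment 1: SEQ = 6665, payload = 758 bytes
Segment 2: SEQ = 7423, payload = 852 bytes
Segment 3: SEQ = 8275, payload = 216 bytes
SEQ of segment 3 = 6665 + 758 + 852 = 8275

8275


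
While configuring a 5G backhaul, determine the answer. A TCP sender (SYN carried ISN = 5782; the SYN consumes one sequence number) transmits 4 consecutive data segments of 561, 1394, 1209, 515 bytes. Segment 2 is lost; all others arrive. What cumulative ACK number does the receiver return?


SYN uses sequence number 5782; first data byte = ISN + 1 = 5783.
Segment 1: SEQ = 5783, len = 561 B, covers [5783, 6343]
Segment 2: SEQ = 6344, len = 1394 B, covers [6344, 7737] [LOST]
Segment 3: SEQ = 7738, len = 1209 B, covers [7738, 8946]
Segment 4: SEQ = 8947, len = 515 B, covers [8947, 9461]
In-order data received: bytes [5783, 6343] (segments 1..1).
Segment 2 missing -> gap begins at byte 6344; later segments buffered out of order.
Cumulative ACK = next expected in-order byte = 5783 + 561 = 6344

6344


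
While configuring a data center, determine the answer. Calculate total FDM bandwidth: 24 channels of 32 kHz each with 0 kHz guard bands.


Given: 24 channels, 32 kHz each, guard = 0 kHz
Channel bandwidth = 24 * 32 = 768 kHz
Guard bands = 23 gaps * 0 kHz = 0 kHz
Total = 768 + 0 = 768 kHz

768


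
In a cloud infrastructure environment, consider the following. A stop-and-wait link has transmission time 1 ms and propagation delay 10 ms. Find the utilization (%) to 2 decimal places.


Given: Ttrans = 1 ms, Tprop = 10 ms
RTT = 2 * Tprop = 2 * 10 = 20 ms
U = Ttrans / (Ttrans + RTT)
U = 1 / (1 + 20)
U = 1 / 21 = 0.047619
U% = 4.76%

4.76


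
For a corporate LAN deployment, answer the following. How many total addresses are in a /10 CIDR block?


Given: CIDR prefix /10
Host bits = 32 - 10 = 22
Total addresses = 2^22 = 4194304

4194304


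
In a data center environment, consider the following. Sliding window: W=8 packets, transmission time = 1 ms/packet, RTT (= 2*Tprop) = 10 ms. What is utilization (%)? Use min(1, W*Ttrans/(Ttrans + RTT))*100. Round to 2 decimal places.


Given: W = 8, Ttrans = 1 ms, RTT = 10 ms (= 2 * Tprop, Tprop = 5 ms)
Cycle time = Ttrans + RTT = 1 + 10 = 11 ms (first packet sent until its ACK returns)
W * Ttrans = 8 * 1 = 8 ms of sending per cycle
W * Ttrans / (Ttrans + RTT) = 8 / 11 = 0.727273
U = min(1, 0.727273) = 0.727273
U% = 72.73%

72.73


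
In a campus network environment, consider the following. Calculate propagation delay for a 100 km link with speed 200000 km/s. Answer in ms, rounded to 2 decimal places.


Given: distance = 100 km, speed = 200000 km/s
Delay = distance / speed = 100 / 200000 seconds
Delay in ms = 100 * 1000 / 200000
Delay = 0.5000 ms
Rounded to 2 dp = 0.50 ms

0.50


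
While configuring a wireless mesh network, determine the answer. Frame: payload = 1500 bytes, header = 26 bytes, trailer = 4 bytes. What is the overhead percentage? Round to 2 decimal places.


Given: payload = 1500 B, header = 26 B, trailer = 4 B
Overhead bytes = header + trailer = 26 + 4 = 30
Total frame = payload + overhead = 1500 + 30 = 1530
Overhead % = 30 / 1530 * 100 = 1.9608% -> 1.96% (2 dp)

1.96


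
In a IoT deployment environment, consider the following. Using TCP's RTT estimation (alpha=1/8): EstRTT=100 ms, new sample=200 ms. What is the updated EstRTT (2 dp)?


Given: EstRTT = 100 ms, SampleRTT = 200 ms, alpha = 1/8
New EstRTT = (1 - alpha) * EstRTT + alpha * SampleRTT
(7/8) * 100 = 87.5
(1/8) * 200 = 25
New EstRTT = 87.5 + 25 = 112.5 ms -> 112.50 ms (2 dp)

112.50


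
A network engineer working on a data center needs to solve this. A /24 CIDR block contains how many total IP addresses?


Given: CIDR prefix /24
Host bits = 32 - 24 = 8
Total addresses = 2^8 = 256

256


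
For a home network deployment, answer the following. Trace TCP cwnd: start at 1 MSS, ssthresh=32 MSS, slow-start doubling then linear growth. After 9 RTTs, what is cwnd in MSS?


RTT 0: cwnd = 1 MSS (initial)
RTT 1: cwnd = 2 MSS (slow start, doubled)
RTT 2: cwnd = 4 MSS (slow start, doubled)
RTT 3: cwnd = 8 MSS (slow start, doubled)
RTT 4: cwnd = 16 MSS (slow start, doubled)
RTT 5: cwnd = 32 MSS (slow start, doubled)
RTT 6: cwnd = 33 MSS (congestion avoidance, +1)
RTT 7: cwnd = 34 MSS (congestion avoidance, +1)
RTT 8: cwnd = 35 MSS (congestion avoidance, +1)
RTT 9: cwnd = 36 MSS (congestion avoidance, +1)

36


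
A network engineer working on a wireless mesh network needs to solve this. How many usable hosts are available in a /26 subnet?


Given: subnet mask /26
Host bits = 32 - 26 = 6
Total addresses = 2^6 = 64
Usable hosts = 64 - 2 (network + broadcast) = 62

62


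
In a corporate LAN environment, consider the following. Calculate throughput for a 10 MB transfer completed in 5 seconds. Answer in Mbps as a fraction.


Given: file = 10 MB, time = 5 s
File in Mb = 10 * 8 = 80 Mb
Throughput = 80 / 5 Mbps
Throughput = 16 Mbps

16


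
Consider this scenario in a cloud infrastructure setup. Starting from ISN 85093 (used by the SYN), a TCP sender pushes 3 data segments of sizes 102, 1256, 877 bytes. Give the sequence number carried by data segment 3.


The SYN occupies sequence number ISN = 85093, so the first data byte is ISN + 1 = 85094.
SEQ of data segment i = (ISN + 1) + sum of payload sizes of segments 1..i-1.
Segment 1: SEQ = 85094, payload = 102 bytes
Segment 2: SEQ = 85196, payload = 1256 bytes
Segment 3: SEQ = 86452, payload = 877 bytes
SEQ of segment 3 = 85094 + 102 + 1256 = 86452

86452


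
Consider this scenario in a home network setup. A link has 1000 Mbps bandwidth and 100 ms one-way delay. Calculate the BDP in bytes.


Given: bandwidth = 1000 Mbps, delay = 100 ms
BDP in bits = 1000 * 10^6 * 100 / 1000
BDP in bits = 100000000
BDP in bytes = 100000000 / 8 = 12500000

12500000


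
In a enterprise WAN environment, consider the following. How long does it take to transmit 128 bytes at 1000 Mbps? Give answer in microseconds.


Given: packet = 128 bytes, bandwidth = 1000 Mbps
Packet in bits = 128 * 8 = 1024 bits
Bandwidth = 1000 * 10^6 = 1000000000 bps
Time = 1024 / 1000000000 seconds
Time in us = 1024 * 10^6 / 1000000000 = 1.024

1.024


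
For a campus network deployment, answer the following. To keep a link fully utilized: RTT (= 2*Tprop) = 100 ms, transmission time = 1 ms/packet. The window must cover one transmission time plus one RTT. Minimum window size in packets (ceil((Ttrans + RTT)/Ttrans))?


Given: Ttrans = 1 ms, RTT = 100 ms (= 2 * Tprop, Tprop = 50 ms)
Time until first ACK returns = Ttrans + RTT = 1 + 100 = 101 ms
Need W * Ttrans >= Ttrans + RTT  ->  W >= (Ttrans + RTT) / Ttrans
(Ttrans + RTT) / Ttrans = 101 / 1 = 101
W_min = ceil(101) = 101

101


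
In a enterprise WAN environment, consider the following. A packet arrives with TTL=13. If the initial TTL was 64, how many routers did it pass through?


Given: initial TTL = 64, received TTL = 13
Hops = initial TTL - received TTL
Hops = 64 - 13 = 51

51


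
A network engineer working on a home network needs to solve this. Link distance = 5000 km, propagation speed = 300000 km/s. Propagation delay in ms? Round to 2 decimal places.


Given: distance = 5000 km, speed = 300000 km/s
Delay = distance / speed = 5000 / 300000 seconds
Delay in ms = 5000 * 1000 / 300000
Delay = 16.6667 ms
Rounded to 2 dp = 16.67 ms

16.67


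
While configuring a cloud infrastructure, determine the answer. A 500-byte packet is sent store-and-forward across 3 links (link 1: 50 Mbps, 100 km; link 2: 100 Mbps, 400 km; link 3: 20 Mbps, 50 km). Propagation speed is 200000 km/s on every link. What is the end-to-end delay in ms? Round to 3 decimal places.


Packet = 500 bytes = 4000 bits. Store-and-forward: sum (t_trans + t_prop) per link.
Link 1: t_trans = 4000/(50*10^6) s = 0.0800 ms; t_prop = 100/200000 s = 0.5000 ms; subtotal = 0.5800 ms
Link 2: t_trans = 4000/(100*10^6) s = 0.0400 ms; t_prop = 400/200000 s = 2.0000 ms; subtotal = 2.0400 ms
Link 3: t_trans = 4000/(20*10^6) s = 0.2000 ms; t_prop = 50/200000 s = 0.2500 ms; subtotal = 0.4500 ms
End-to-end = 0.5800 + 2.0400 + 0.4500 = 3.0700 ms -> 3.070 ms (3 dp)

3.070


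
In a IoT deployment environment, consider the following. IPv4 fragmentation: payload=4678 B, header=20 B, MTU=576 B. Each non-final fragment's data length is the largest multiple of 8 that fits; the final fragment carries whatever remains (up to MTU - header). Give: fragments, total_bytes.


Max data per non-final fragment = floor((MTU - header)/8)*8 = floor((576 - 20)/8)*8 = floor(556/8)*8 = 552 B
Final fragment needs no 8-byte alignment: it can carry up to MTU - header = 556 B
Non-final fragments needed = ceil((payload - 556) / 552) = ceil(4122/552) = ceil(7.4674) = 8
Number of fragments = 8 + 1 = 9
Fragment sizes (data): 8 * 552 B + 262 B (last, 262 <= 556 OK)
Total bytes sent = payload + n_frags * header = 4678 + 9*20 = 4678 + 180 = 4858 B

9, 4858


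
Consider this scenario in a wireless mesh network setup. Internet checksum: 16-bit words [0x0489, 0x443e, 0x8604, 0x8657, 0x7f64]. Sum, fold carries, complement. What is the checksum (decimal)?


Given words: [0x0489, 0x443e, 0x8604, 0x8657, 0x7f64]
Step 1: Sum all words
Raw sum = 1161 + 17470 + 34308 + 34391 + 32612 = 119942
Step 2: Fold carry: (54406 + 1) = 54407
One's complement = ~54407 & 0xFFFF = 11128

11128
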